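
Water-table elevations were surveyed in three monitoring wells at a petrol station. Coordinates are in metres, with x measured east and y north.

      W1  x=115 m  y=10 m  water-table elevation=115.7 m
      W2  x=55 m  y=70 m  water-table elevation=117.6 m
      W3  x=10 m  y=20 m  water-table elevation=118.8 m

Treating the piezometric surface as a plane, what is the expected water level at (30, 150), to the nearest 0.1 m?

Differences from W1: to W2 (Δx, Δy, Δh) = (-60, 60, +1.9); to W3 = (-105, 10, +3.1).
Determinant of the coordinate differences = (-60)·10 − (-105)·60 = 5700.
∂h/∂x = [(+1.9)·10 − (+3.1)·60] / 5700 = -0.02930
∂h/∂y = [(-60)·(+3.1) − (-105)·(+1.9)] / 5700 = +0.002368
h(30, 150) = 115.7 + (-0.02930)·(-85) + (+0.002368)·(140) = 115.7 +2.490 +0.332 = 118.522 m.

118.5 m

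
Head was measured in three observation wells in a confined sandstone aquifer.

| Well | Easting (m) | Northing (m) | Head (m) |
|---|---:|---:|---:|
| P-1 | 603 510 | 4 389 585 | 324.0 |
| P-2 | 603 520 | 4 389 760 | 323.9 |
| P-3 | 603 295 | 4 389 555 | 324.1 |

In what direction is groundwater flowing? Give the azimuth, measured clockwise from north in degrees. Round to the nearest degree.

035°

Differences from P-1: to P-2 (Δx, Δy, Δh) = (10, 175, -0.1); to P-3 = (-215, -30, +0.1).
Solve a·Δx + b·Δy = Δh: det = 10·(-30) − (-215)·175 = 37325.
∂h/∂x = [(-0.1)·(-30) − (+0.1)·175] / 37325 = -0.0003885
∂h/∂y = [10·(+0.1) − (-215)·(-0.1)] / 37325 = -0.0005492
Flow direction (−∇h) has components (+0.0003885 E, +0.0005492 N).
Azimuth = atan2(E, N) = atan2(+0.0003885, +0.0005492) = 35.3° ≈ 035°.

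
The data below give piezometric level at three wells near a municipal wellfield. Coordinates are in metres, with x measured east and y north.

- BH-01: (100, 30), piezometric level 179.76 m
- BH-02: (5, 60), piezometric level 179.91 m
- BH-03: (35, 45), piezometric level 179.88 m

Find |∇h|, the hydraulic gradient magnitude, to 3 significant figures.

Differences from BH-01: to BH-02 (Δx, Δy, Δh) = (-95, 30, +0.15); to BH-03 = (-65, 15, +0.12).
Solve a·Δx + b·Δy = Δh: det = (-95)·15 − (-65)·30 = 525.
∂h/∂x = [(+0.15)·15 − (+0.12)·30] / 525 = -0.002571
∂h/∂y = [(-95)·(+0.12) − (-65)·(+0.15)] / 525 = -0.003143
|∇h| = √(-0.002571² + -0.003143²) = 0.004061

0.00406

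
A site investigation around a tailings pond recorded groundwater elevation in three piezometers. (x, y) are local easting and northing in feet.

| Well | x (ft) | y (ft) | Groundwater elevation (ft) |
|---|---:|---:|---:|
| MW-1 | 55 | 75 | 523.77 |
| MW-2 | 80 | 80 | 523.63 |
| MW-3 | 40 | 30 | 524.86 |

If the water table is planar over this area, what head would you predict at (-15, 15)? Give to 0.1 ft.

525.3 ft

Three-point gradient (reference MW-1): Δ to MW-2 = (25, 5, -0.14), Δ to MW-3 = (-15, -45, +1.09).
∂h/∂x = -0.0008095, ∂h/∂y = -0.02395 (det = -1050).
h(-15, 15) = 523.77 + (-0.0008095)·(-70) + (-0.02395)·(-60) = 523.77 +0.057 +1.437 = 525.264 ft.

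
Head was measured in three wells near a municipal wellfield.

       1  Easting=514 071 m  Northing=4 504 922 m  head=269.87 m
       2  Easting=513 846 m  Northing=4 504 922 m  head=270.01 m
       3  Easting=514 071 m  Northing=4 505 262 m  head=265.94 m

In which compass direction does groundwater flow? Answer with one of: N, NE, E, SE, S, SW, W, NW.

∂h/∂x = (270.01 − 269.87) / (513846 − 514071) = -0.0006222
∂h/∂y = (265.94 − 269.87) / (4505262 − 4504922) = -0.01156
Flow = −∇h = (+0.0006222 east, +0.01156 north), which points north.

N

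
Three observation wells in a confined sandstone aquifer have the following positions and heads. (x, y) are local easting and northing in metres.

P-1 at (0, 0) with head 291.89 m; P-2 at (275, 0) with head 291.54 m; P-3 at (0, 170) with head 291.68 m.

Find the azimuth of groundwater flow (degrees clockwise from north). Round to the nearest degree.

∂h/∂x = (291.54 − 291.89) / (275 − 0) = -0.001273
∂h/∂y = (291.68 − 291.89) / (170 − 0) = -0.001235
Flow direction (−∇h) has components (+0.001273 E, +0.001235 N).
Azimuth = atan2(E, N) = atan2(+0.001273, +0.001235) = 45.9° ≈ 046°.

046°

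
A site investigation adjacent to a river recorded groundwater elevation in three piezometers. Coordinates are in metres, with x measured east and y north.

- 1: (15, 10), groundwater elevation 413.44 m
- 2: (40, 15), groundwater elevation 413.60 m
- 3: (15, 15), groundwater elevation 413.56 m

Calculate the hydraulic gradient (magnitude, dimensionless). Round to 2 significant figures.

With h = a·x + b·y + c and 1 as origin, the differences give:
  25·a + 5·b = +0.16
  0·a + 5·b = +0.12
Eliminate b (×5 and ×5, subtract): 125·a = 0.200 → a = ∂h/∂x = +0.001600
Back-substitute: b = ∂h/∂y = +0.02400.
|∇h| = √(0.001600² + 0.02400²) = 0.02405

0.024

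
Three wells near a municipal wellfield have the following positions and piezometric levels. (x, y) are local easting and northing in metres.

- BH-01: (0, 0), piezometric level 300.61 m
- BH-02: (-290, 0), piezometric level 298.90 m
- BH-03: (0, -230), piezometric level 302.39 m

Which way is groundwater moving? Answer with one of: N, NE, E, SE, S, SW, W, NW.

NW

∂h/∂x = (298.90 − 300.61) / (-290 − 0) = +0.005897
∂h/∂y = (302.39 − 300.61) / (-230 − 0) = -0.007739
Flow = −∇h = (-0.005897 east, +0.007739 north), which points northwest.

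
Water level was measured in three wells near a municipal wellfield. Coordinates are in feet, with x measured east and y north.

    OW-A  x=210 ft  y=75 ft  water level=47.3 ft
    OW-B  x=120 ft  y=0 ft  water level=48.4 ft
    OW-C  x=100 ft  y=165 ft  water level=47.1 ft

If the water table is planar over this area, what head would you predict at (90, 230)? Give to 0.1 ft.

46.6 ft

Taking OW-A as reference: OW-B−OW-A = (-90, -75, +1.1); OW-C−OW-A = (-110, 90, -0.2).
Solve a·Δx + b·Δy = Δh: det = (-90)·90 − (-110)·(-75) = -16350.
∂h/∂x = [(+1.1)·90 − (-0.2)·(-75)] / -16350 = -0.005138
∂h/∂y = [(-90)·(-0.2) − (-110)·(+1.1)] / -16350 = -0.008502
h(90, 230) = 47.3 + (-0.005138)·(-120) + (-0.008502)·(155) = 47.3 +0.617 -1.318 = 46.599 ft.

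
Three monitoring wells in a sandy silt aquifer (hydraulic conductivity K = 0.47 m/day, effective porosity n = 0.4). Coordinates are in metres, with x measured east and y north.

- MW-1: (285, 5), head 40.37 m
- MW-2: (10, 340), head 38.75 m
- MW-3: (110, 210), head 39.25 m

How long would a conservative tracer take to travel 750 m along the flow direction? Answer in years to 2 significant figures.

Differences from MW-1: to MW-2 (Δx, Δy, Δh) = (-275, 335, -1.62); to MW-3 = (-175, 205, -1.12).
Determinant of the coordinate differences = (-275)·205 − (-175)·335 = 2250.
∂h/∂x = [(-1.62)·205 − (-1.12)·335] / 2250 = +0.01916
∂h/∂y = [(-275)·(-1.12) − (-175)·(-1.62)] / 2250 = +0.01089
|∇h| = √(0.01916² + 0.01089²) = 0.02204
Seepage velocity v = K·i/n = 0.47 × 0.02204 / 0.4 = 0.0259 m/day.
t = 750 / 0.0259 = 2.896e+04 days = 79.3 years.

79 years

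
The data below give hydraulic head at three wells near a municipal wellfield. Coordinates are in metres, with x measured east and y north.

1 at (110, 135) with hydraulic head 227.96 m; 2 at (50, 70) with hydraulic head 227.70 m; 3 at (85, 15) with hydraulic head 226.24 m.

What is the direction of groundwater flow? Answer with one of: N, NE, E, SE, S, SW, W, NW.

With h = a·x + b·y + c and 1 as origin, the differences give:
  (-60)·a + (-65)·b = -0.26
  (-25)·a + (-120)·b = -1.72
Eliminate b (×(-120) and ×(-65), subtract): 5575·a = -80.600 → a = ∂h/∂x = -0.01446
Back-substitute: b = ∂h/∂y = +0.01735.
Flow = −∇h = (+0.01446 east, -0.01735 north), which points southeast.

SE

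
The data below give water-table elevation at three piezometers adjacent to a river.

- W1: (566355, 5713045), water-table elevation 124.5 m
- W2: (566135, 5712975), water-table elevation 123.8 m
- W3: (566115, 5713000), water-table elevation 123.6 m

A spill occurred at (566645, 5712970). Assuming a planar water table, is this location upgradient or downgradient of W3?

Taking W1 as reference: W2−W1 = (-220, -70, -0.7); W3−W1 = (-240, -45, -0.9).
Determinant of the coordinate differences = (-220)·(-45) − (-240)·(-70) = -6900.
∂h/∂x = [(-0.7)·(-45) − (-0.9)·(-70)] / -6900 = +0.004565
∂h/∂y = [(-220)·(-0.9) − (-240)·(-0.7)] / -6900 = -0.004348
Head at (566645, 5712970) = 124.5 + (+0.004565)·(290) + (-0.004348)·(-75) = 126.15 m.
That is higher than the 123.6 m at W3, so the point is upgradient.

upgradient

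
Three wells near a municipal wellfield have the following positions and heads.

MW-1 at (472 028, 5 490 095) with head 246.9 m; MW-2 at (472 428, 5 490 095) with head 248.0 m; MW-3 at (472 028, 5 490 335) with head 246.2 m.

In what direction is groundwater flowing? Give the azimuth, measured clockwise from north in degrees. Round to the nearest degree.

∂h/∂x = (248.0 − 246.9) / (472428 − 472028) = +0.002750
∂h/∂y = (246.2 − 246.9) / (5490335 − 5490095) = -0.002917
Flow direction (−∇h) has components (-0.002750 E, +0.002917 N).
Azimuth = atan2(E, N) = atan2(-0.002750, +0.002917) = 316.7° ≈ 317°.

317°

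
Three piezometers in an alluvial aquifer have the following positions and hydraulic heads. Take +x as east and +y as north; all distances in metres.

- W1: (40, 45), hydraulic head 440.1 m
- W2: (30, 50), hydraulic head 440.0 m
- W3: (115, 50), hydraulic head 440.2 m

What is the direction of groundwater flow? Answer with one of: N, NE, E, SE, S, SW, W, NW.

Three-point gradient (reference W1): Δ to W2 = (-10, 5, -0.1), Δ to W3 = (75, 5, +0.1).
∂h/∂x = +0.002353, ∂h/∂y = -0.01529 (det = -425).
Flow = −∇h = (-0.002353 east, +0.01529 north), which points north.

N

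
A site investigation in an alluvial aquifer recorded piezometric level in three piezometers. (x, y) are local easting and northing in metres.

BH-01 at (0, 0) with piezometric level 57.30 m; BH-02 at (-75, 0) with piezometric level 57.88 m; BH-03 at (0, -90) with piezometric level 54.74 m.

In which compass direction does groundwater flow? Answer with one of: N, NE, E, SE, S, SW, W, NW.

∂h/∂x = (57.88 − 57.30) / (-75 − 0) = -0.007733
∂h/∂y = (54.74 − 57.30) / (-90 − 0) = +0.02844
Flow = −∇h = (+0.007733 east, -0.02844 north), which points south.

S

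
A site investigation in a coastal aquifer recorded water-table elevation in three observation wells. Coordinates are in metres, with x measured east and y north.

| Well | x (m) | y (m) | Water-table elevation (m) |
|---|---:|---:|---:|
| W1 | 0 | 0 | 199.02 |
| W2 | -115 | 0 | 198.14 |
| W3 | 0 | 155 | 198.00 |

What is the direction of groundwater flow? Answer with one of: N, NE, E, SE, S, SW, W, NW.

NW

∂h/∂x = (198.14 − 199.02) / (-115 − 0) = +0.007652
∂h/∂y = (198.00 − 199.02) / (155 − 0) = -0.006581
Flow = −∇h = (-0.007652 east, +0.006581 north), which points northwest.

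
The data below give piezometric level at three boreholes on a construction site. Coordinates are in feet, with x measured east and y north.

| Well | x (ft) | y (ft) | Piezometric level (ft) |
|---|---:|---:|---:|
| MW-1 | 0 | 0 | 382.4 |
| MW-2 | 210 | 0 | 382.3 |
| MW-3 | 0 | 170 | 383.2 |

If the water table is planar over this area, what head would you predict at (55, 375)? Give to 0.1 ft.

∂h/∂x = (382.3 − 382.4) / (210 − 0) = -0.0004762
∂h/∂y = (383.2 − 382.4) / (170 − 0) = +0.004706
h(55, 375) = 382.4 + (-0.0004762)·(55) + (+0.004706)·(375) = 382.4 -0.026 +1.765 = 384.139 ft.

384.1 ft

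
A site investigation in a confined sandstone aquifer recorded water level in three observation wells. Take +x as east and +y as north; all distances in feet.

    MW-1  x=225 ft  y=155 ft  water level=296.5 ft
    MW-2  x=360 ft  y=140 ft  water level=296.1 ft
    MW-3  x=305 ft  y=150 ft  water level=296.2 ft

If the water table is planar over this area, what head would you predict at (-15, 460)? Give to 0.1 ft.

292.7 ft

Three-point gradient (reference MW-1): Δ to MW-2 = (135, -15, -0.4), Δ to MW-3 = (80, -5, -0.3).
∂h/∂x = -0.004762, ∂h/∂y = -0.01619 (det = 525).
h(-15, 460) = 296.5 + (-0.004762)·(-240) + (-0.01619)·(305) = 296.5 +1.143 -4.938 = 292.705 ft.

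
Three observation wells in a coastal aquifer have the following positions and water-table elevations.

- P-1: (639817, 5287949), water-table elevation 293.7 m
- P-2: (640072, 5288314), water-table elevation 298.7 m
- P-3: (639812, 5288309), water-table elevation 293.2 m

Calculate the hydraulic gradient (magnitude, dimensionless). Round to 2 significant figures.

0.021

Taking P-1 as reference: P-2−P-1 = (255, 365, +5.0); P-3−P-1 = (-5, 360, -0.5).
Determinant of the coordinate differences = 255·360 − (-5)·365 = 93625.
∂h/∂x = [(+5.0)·360 − (-0.5)·365] / 93625 = +0.02117
∂h/∂y = [255·(-0.5) − (-5)·(+5.0)] / 93625 = -0.001095
|∇h| = √(0.02117² + -0.001095²) = 0.0212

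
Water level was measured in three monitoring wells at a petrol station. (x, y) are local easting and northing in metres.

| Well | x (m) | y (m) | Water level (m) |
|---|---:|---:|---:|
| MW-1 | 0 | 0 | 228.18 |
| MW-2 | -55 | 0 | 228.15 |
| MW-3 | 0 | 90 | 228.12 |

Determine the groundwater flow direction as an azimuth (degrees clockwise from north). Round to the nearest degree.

∂h/∂x = (228.15 − 228.18) / (-55 − 0) = +0.0005455
∂h/∂y = (228.12 − 228.18) / (90 − 0) = -0.0006667
Flow direction (−∇h) has components (-0.0005455 E, +0.0006667 N).
Azimuth = atan2(E, N) = atan2(-0.0005455, +0.0006667) = 320.7° ≈ 321°.

321°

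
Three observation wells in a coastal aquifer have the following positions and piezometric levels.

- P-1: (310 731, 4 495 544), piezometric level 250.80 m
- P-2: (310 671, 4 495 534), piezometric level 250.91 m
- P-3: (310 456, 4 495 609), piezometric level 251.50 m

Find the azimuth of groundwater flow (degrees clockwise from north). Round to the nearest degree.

130°

Taking P-1 as reference: P-2−P-1 = (-60, -10, +0.11); P-3−P-1 = (-275, 65, +0.70).
Solve a·Δx + b·Δy = Δh: det = (-60)·65 − (-275)·(-10) = -6650.
∂h/∂x = [(+0.11)·65 − (+0.70)·(-10)] / -6650 = -0.002128
∂h/∂y = [(-60)·(+0.70) − (-275)·(+0.11)] / -6650 = +0.001767
Flow direction (−∇h) has components (+0.002128 E, -0.001767 N).
Azimuth = atan2(E, N) = atan2(+0.002128, -0.001767) = 129.7° ≈ 130°.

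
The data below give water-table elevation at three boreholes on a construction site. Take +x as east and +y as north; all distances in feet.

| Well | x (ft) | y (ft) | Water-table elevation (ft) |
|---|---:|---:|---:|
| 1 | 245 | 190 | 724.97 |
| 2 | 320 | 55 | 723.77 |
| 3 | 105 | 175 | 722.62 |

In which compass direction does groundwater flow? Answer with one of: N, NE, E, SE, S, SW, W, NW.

Taking 1 as reference: 2−1 = (75, -135, -1.20); 3−1 = (-140, -15, -2.35).
Determinant of the coordinate differences = 75·(-15) − (-140)·(-135) = -20025.
∂h/∂x = [(-1.20)·(-15) − (-2.35)·(-135)] / -20025 = +0.01494
∂h/∂y = [75·(-2.35) − (-140)·(-1.20)] / -20025 = +0.01719
Flow = −∇h = (-0.01494 east, -0.01719 north), which points southwest.

SW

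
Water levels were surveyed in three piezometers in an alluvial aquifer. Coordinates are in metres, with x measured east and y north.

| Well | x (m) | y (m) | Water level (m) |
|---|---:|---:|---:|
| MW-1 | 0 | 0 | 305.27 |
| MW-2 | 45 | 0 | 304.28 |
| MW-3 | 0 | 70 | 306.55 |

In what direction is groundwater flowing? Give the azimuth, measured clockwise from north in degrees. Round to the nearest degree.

∂h/∂x = (304.28 − 305.27) / (45 − 0) = -0.02200
∂h/∂y = (306.55 − 305.27) / (70 − 0) = +0.01829
Flow direction (−∇h) has components (+0.02200 E, -0.01829 N).
Azimuth = atan2(E, N) = atan2(+0.02200, -0.01829) = 129.7° ≈ 130°.

130°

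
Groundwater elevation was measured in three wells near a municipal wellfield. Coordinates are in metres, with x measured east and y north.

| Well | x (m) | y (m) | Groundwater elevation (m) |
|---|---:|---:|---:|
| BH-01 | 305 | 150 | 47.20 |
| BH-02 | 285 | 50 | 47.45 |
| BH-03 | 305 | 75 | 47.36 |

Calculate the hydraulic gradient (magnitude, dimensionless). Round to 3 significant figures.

Taking BH-01 as reference: BH-02−BH-01 = (-20, -100, +0.25); BH-03−BH-01 = (0, -75, +0.16).
Determinant of the coordinate differences = (-20)·(-75) − 0·(-100) = 1500.
∂h/∂x = [(+0.25)·(-75) − (+0.16)·(-100)] / 1500 = -0.001833
∂h/∂y = [(-20)·(+0.16) − 0·(+0.25)] / 1500 = -0.002133
|∇h| = √(-0.001833² + -0.002133²) = 0.002812

0.00281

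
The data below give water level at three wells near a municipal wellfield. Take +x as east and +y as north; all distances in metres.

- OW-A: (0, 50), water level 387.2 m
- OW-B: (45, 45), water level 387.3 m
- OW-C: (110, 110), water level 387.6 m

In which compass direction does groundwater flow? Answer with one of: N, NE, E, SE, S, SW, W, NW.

SW

Differences from OW-A: to OW-B (Δx, Δy, Δh) = (45, -5, +0.1); to OW-C = (110, 60, +0.4).
Determinant of the coordinate differences = 45·60 − 110·(-5) = 3250.
∂h/∂x = [(+0.1)·60 − (+0.4)·(-5)] / 3250 = +0.002462
∂h/∂y = [45·(+0.4) − 110·(+0.1)] / 3250 = +0.002154
Flow = −∇h = (-0.002462 east, -0.002154 north), which points southwest.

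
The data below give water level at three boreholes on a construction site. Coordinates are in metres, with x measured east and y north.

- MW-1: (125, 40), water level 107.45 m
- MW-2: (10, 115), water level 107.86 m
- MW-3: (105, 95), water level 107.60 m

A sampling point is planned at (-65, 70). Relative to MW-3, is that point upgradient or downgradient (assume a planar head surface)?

upgradient

Differences from MW-1: to MW-2 (Δx, Δy, Δh) = (-115, 75, +0.41); to MW-3 = (-20, 55, +0.15).
Solve a·Δx + b·Δy = Δh: det = (-115)·55 − (-20)·75 = -4825.
∂h/∂x = [(+0.41)·55 − (+0.15)·75] / -4825 = -0.002342
∂h/∂y = [(-115)·(+0.15) − (-20)·(+0.41)] / -4825 = +0.001876
Head at (-65, 70) = 107.45 + (-0.002342)·(-190) + (+0.001876)·(30) = 107.95 m.
That is higher than the 107.60 m at MW-3, so the point is upgradient.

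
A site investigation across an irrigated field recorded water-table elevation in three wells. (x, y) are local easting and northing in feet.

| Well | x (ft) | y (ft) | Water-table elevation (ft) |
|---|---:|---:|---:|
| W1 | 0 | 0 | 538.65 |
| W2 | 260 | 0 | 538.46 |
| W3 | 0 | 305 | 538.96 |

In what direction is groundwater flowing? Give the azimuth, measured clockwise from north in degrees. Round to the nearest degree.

144°

∂h/∂x = (538.46 − 538.65) / (260 − 0) = -0.0007308
∂h/∂y = (538.96 − 538.65) / (305 − 0) = +0.001016
Flow direction (−∇h) has components (+0.0007308 E, -0.001016 N).
Azimuth = atan2(E, N) = atan2(+0.0007308, -0.001016) = 144.3° ≈ 144°.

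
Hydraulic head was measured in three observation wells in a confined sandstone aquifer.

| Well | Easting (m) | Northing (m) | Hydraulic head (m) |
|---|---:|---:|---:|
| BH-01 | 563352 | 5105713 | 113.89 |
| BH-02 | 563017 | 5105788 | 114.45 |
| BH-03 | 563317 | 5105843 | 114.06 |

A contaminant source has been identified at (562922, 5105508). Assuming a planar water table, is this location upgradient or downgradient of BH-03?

upgradient

Differences from BH-01: to BH-02 (Δx, Δy, Δh) = (-335, 75, +0.56); to BH-03 = (-35, 130, +0.17).
Determinant of the coordinate differences = (-335)·130 − (-35)·75 = -40925.
∂h/∂x = [(+0.56)·130 − (+0.17)·75] / -40925 = -0.001467
∂h/∂y = [(-335)·(+0.17) − (-35)·(+0.56)] / -40925 = +0.0009126
Head at (562922, 5105508) = 113.89 + (-0.001467)·(-430) + (+0.0009126)·(-205) = 114.33 m.
That is higher than the 114.06 m at BH-03, so the point is upgradient.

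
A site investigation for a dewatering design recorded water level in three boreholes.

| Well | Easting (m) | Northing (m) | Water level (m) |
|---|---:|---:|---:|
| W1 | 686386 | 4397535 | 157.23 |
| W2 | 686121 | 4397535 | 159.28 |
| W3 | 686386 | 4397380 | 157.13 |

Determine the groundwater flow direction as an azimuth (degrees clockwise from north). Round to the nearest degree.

095°

∂h/∂x = (159.28 − 157.23) / (686121 − 686386) = -0.007736
∂h/∂y = (157.13 − 157.23) / (4397380 − 4397535) = +0.0006452
Flow direction (−∇h) has components (+0.007736 E, -0.0006452 N).
Azimuth = atan2(E, N) = atan2(+0.007736, -0.0006452) = 94.8° ≈ 095°.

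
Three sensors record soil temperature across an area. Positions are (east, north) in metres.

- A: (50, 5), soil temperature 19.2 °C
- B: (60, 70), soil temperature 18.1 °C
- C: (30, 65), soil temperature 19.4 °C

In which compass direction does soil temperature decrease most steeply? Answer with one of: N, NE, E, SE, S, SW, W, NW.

E

Taking A as reference: B−A = (10, 65, -1.1); C−A = (-20, 60, +0.2).
Solve a·Δx + b·Δy = ΔT: det = 10·60 − (-20)·65 = 1900.
∂T/∂x = [(-1.1)·60 − (+0.2)·65] / 1900 = -0.04158
∂T/∂y = [10·(+0.2) − (-20)·(-1.1)] / 1900 = -0.01053
Steepest decrease is along −∇f = (+0.04158 E, +0.01053 N) → east.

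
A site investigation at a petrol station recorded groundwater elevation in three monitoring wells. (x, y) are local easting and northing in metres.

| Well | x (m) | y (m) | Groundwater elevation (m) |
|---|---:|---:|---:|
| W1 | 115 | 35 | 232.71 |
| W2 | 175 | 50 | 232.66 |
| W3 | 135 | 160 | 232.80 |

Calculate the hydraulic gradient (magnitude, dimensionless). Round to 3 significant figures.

0.00138

With h = a·x + b·y + c and W1 as origin, the differences give:
  60·a + 15·b = -0.05
  20·a + 125·b = +0.09
Eliminate b (×125 and ×15, subtract): 7200·a = -7.600 → a = ∂h/∂x = -0.001056
Back-substitute: b = ∂h/∂y = +0.0008889.
|∇h| = √(-0.001056² + 0.0008889²) = 0.00138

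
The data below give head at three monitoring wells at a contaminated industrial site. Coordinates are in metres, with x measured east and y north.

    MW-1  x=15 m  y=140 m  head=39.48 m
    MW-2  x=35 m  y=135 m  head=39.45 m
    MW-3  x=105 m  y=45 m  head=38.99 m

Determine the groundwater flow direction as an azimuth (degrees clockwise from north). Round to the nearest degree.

177°

Three-point gradient (reference MW-1): Δ to MW-2 = (20, -5, -0.03), Δ to MW-3 = (90, -95, -0.49).
∂h/∂x = -0.0002759, ∂h/∂y = +0.004897 (det = -1450).
Flow direction (−∇h) has components (+0.0002759 E, -0.004897 N).
Azimuth = atan2(E, N) = atan2(+0.0002759, -0.004897) = 176.8° ≈ 177°.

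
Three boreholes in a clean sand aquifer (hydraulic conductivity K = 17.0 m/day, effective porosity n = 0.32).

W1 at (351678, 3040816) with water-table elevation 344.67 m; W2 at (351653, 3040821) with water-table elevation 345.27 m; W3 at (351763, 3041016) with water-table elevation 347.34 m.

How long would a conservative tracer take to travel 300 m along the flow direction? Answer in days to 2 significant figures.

190 days

Three-point gradient (reference W1): Δ to W2 = (-25, 5, +0.60), Δ to W3 = (85, 200, +2.67).
∂h/∂x = -0.01966, ∂h/∂y = +0.02171 (det = -5425).
|∇h| = √(-0.01966² + 0.02171²) = 0.02929
Seepage velocity v = K·i/n = 17.0 × 0.02929 / 0.32 = 1.556 m/day.
t = 300 / 1.556 = 192.8 days.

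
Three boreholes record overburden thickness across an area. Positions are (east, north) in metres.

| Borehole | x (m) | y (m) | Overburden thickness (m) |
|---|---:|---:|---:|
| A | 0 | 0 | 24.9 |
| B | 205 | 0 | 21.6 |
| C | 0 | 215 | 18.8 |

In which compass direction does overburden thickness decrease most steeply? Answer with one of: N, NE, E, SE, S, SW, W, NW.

NE

∂d/∂x = (21.6 − 24.9) / (205 − 0) = -0.01610
∂d/∂y = (18.8 − 24.9) / (215 − 0) = -0.02837
Steepest decrease is along −∇f = (+0.01610 E, +0.02837 N) → northeast.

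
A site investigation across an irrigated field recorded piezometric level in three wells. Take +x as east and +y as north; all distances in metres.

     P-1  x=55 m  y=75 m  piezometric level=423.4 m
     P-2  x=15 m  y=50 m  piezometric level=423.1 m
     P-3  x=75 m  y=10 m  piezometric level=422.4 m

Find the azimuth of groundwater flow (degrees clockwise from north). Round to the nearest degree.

Taking P-1 as reference: P-2−P-1 = (-40, -25, -0.3); P-3−P-1 = (20, -65, -1.0).
Determinant of the coordinate differences = (-40)·(-65) − 20·(-25) = 3100.
∂h/∂x = [(-0.3)·(-65) − (-1.0)·(-25)] / 3100 = -0.001774
∂h/∂y = [(-40)·(-1.0) − 20·(-0.3)] / 3100 = +0.01484
Flow direction (−∇h) has components (+0.001774 E, -0.01484 N).
Azimuth = atan2(E, N) = atan2(+0.001774, -0.01484) = 173.2° ≈ 173°.

173°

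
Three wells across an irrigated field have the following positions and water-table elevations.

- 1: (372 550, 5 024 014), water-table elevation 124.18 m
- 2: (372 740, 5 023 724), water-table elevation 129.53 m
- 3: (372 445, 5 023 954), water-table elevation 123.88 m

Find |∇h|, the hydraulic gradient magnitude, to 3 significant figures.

Taking 1 as reference: 2−1 = (190, -290, +5.35); 3−1 = (-105, -60, -0.30).
Determinant of the coordinate differences = 190·(-60) − (-105)·(-290) = -41850.
∂h/∂x = [(+5.35)·(-60) − (-0.30)·(-290)] / -41850 = +0.009749
∂h/∂y = [190·(-0.30) − (-105)·(+5.35)] / -41850 = -0.01206
|∇h| = √(0.009749² + -0.01206²) = 0.01551

0.0155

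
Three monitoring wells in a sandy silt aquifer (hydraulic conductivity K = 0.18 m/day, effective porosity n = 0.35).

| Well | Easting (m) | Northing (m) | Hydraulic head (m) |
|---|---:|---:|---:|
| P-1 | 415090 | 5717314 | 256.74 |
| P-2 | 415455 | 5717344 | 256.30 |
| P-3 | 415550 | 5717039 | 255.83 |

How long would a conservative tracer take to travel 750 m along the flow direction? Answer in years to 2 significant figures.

2300 years

Three-point gradient (reference P-1): Δ to P-2 = (365, 30, -0.44), Δ to P-3 = (460, -275, -0.91).
∂h/∂x = -0.001299, ∂h/∂y = +0.001136 (det = -114175).
|∇h| = √(-0.001299² + 0.001136²) = 0.001726
Seepage velocity v = K·i/n = 0.18 × 0.001726 / 0.35 = 0.0008877 m/day.
t = 750 / 0.0008877 = 8.449e+05 days = 2.31e+03 years.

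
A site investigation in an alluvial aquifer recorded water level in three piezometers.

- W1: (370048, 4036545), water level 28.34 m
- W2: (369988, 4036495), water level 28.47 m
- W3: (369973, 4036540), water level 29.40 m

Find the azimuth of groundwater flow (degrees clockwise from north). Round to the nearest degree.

Differences from W1: to W2 (Δx, Δy, Δh) = (-60, -50, +0.13); to W3 = (-75, -5, +1.06).
Solve a·Δx + b·Δy = Δh: det = (-60)·(-5) − (-75)·(-50) = -3450.
∂h/∂x = [(+0.13)·(-5) − (+1.06)·(-50)] / -3450 = -0.01517
∂h/∂y = [(-60)·(+1.06) − (-75)·(+0.13)] / -3450 = +0.01561
Flow direction (−∇h) has components (+0.01517 E, -0.01561 N).
Azimuth = atan2(E, N) = atan2(+0.01517, -0.01561) = 135.8° ≈ 136°.

136°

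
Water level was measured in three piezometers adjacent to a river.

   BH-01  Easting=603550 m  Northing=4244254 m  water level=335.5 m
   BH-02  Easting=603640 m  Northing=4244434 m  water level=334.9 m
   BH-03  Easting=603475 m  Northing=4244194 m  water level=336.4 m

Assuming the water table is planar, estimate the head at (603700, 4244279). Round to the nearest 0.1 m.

333.3 m

Taking BH-01 as reference: BH-02−BH-01 = (90, 180, -0.6); BH-03−BH-01 = (-75, -60, +0.9).
Determinant of the coordinate differences = 90·(-60) − (-75)·180 = 8100.
∂h/∂x = [(-0.6)·(-60) − (+0.9)·180] / 8100 = -0.01556
∂h/∂y = [90·(+0.9) − (-75)·(-0.6)] / 8100 = +0.004444
h(603700, 4244279) = 335.5 + (-0.01556)·(150) + (+0.004444)·(25) = 335.5 -2.333 +0.111 = 333.278 m.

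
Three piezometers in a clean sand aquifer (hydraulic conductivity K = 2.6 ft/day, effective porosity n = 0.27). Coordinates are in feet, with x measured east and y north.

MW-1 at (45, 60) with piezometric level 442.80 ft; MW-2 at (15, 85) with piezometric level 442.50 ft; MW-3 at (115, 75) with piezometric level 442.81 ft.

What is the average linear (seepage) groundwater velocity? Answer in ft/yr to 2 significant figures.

With h = a·x + b·y + c and MW-1 as origin, the differences give:
  (-30)·a + 25·b = -0.30
  70·a + 15·b = +0.01
Eliminate b (×15 and ×25, subtract): -2200·a = -4.750 → a = ∂h/∂x = +0.002159
Back-substitute: b = ∂h/∂y = -0.009409.
|∇h| = √(0.002159² + -0.009409²) = 0.009654
Seepage velocity v = K·i/n = 2.6 × 0.009654 / 0.27 = 0.09296 ft/day = 33.95 ft/yr.

34 ft/yr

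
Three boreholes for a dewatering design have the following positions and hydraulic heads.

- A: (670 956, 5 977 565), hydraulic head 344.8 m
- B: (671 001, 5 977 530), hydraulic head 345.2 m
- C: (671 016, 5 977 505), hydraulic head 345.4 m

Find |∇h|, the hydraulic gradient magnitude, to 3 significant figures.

Taking A as reference: B−A = (45, -35, +0.4); C−A = (60, -60, +0.6).
Solve a·Δx + b·Δy = Δh: det = 45·(-60) − 60·(-35) = -600.
∂h/∂x = [(+0.4)·(-60) − (+0.6)·(-35)] / -600 = +0.005000
∂h/∂y = [45·(+0.6) − 60·(+0.4)] / -600 = -0.005000
|∇h| = √(0.005000² + -0.005000²) = 0.007071

0.00707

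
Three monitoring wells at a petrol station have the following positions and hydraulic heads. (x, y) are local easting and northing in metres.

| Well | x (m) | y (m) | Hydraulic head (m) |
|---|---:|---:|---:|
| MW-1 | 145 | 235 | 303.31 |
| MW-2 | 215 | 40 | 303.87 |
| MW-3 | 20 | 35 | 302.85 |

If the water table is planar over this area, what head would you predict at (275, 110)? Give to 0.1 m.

304.1 m

Differences from MW-1: to MW-2 (Δx, Δy, Δh) = (70, -195, +0.56); to MW-3 = (-125, -200, -0.46).
Solve a·Δx + b·Δy = Δh: det = 70·(-200) − (-125)·(-195) = -38375.
∂h/∂x = [(+0.56)·(-200) − (-0.46)·(-195)] / -38375 = +0.005256
∂h/∂y = [70·(-0.46) − (-125)·(+0.56)] / -38375 = -0.0009850
h(275, 110) = 303.31 + (+0.005256)·(130) + (-0.0009850)·(-125) = 303.31 +0.683 +0.123 = 304.116 m.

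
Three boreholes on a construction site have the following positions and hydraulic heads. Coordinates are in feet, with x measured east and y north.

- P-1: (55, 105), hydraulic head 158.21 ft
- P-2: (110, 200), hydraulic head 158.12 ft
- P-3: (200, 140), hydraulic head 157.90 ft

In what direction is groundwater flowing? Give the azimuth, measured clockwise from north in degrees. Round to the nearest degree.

Taking P-1 as reference: P-2−P-1 = (55, 95, -0.09); P-3−P-1 = (145, 35, -0.31).
Solve a·Δx + b·Δy = Δh: det = 55·35 − 145·95 = -11850.
∂h/∂x = [(-0.09)·35 − (-0.31)·95] / -11850 = -0.002219
∂h/∂y = [55·(-0.31) − 145·(-0.09)] / -11850 = +0.0003376
Flow direction (−∇h) has components (+0.002219 E, -0.0003376 N).
Azimuth = atan2(E, N) = atan2(+0.002219, -0.0003376) = 98.6° ≈ 099°.

099°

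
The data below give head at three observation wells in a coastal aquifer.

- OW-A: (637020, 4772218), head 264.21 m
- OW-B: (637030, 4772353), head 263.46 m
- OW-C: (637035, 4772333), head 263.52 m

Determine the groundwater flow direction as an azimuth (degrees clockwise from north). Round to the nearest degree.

Taking OW-A as reference: OW-B−OW-A = (10, 135, -0.75); OW-C−OW-A = (15, 115, -0.69).
Determinant of the coordinate differences = 10·115 − 15·135 = -875.
∂h/∂x = [(-0.75)·115 − (-0.69)·135] / -875 = -0.007886
∂h/∂y = [10·(-0.69) − 15·(-0.75)] / -875 = -0.004971
Flow direction (−∇h) has components (+0.007886 E, +0.004971 N).
Azimuth = atan2(E, N) = atan2(+0.007886, +0.004971) = 57.8° ≈ 058°.

058°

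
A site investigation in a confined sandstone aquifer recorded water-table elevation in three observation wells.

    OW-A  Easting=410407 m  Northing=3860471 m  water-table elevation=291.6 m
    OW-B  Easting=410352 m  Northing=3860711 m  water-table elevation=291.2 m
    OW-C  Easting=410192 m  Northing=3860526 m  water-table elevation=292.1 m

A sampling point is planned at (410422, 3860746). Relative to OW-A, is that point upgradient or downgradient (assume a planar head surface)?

Taking OW-A as reference: OW-B−OW-A = (-55, 240, -0.4); OW-C−OW-A = (-215, 55, +0.5).
Determinant of the coordinate differences = (-55)·55 − (-215)·240 = 48575.
∂h/∂x = [(-0.4)·55 − (+0.5)·240] / 48575 = -0.002923
∂h/∂y = [(-55)·(+0.5) − (-215)·(-0.4)] / 48575 = -0.002337
Head at (410422, 3860746) = 291.6 + (-0.002923)·(15) + (-0.002337)·(275) = 290.91 m.
That is lower than the 291.6 m at OW-A, so the point is downgradient.

downgradient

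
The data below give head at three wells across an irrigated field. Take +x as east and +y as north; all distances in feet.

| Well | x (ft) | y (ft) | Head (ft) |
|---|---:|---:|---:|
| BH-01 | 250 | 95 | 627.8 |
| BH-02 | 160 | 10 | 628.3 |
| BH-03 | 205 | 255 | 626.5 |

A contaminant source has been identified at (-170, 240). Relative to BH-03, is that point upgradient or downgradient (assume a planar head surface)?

downgradient

Taking BH-01 as reference: BH-02−BH-01 = (-90, -85, +0.5); BH-03−BH-01 = (-45, 160, -1.3).
Determinant of the coordinate differences = (-90)·160 − (-45)·(-85) = -18225.
∂h/∂x = [(+0.5)·160 − (-1.3)·(-85)] / -18225 = +0.001674
∂h/∂y = [(-90)·(-1.3) − (-45)·(+0.5)] / -18225 = -0.007654
Head at (-170, 240) = 627.8 + (+0.001674)·(-420) + (-0.007654)·(145) = 625.99 ft.
That is lower than the 626.5 ft at BH-03, so the point is downgradient.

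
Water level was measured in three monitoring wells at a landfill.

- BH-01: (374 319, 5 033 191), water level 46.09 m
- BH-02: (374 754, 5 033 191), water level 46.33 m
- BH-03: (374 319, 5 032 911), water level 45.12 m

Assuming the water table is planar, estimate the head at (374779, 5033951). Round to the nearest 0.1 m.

∂h/∂x = (46.33 − 46.09) / (374754 − 374319) = +0.0005517
∂h/∂y = (45.12 − 46.09) / (5032911 − 5033191) = +0.003464
h(374779, 5033951) = 46.09 + (+0.0005517)·(460) + (+0.003464)·(760) = 46.09 +0.254 +2.633 = 48.977 m.

49.0 m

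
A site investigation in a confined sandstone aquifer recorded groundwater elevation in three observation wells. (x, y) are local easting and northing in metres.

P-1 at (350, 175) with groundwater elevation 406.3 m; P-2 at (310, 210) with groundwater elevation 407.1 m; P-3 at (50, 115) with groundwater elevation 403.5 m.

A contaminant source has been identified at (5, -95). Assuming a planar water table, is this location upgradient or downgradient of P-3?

downgradient

Differences from P-1: to P-2 (Δx, Δy, Δh) = (-40, 35, +0.8); to P-3 = (-300, -60, -2.8).
Solve a·Δx + b·Δy = Δh: det = (-40)·(-60) − (-300)·35 = 12900.
∂h/∂x = [(+0.8)·(-60) − (-2.8)·35] / 12900 = +0.003876
∂h/∂y = [(-40)·(-2.8) − (-300)·(+0.8)] / 12900 = +0.02729
Head at (5, -95) = 406.3 + (+0.003876)·(-345) + (+0.02729)·(-270) = 397.60 m.
That is lower than the 403.5 m at P-3, so the point is downgradient.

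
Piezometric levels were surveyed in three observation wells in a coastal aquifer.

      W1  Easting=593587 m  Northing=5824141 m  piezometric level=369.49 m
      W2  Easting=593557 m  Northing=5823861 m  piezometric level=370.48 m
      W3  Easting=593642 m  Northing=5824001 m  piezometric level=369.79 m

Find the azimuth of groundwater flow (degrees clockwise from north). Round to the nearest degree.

Differences from W1: to W2 (Δx, Δy, Δh) = (-30, -280, +0.99); to W3 = (55, -140, +0.30).
Determinant of the coordinate differences = (-30)·(-140) − 55·(-280) = 19600.
∂h/∂x = [(+0.99)·(-140) − (+0.30)·(-280)] / 19600 = -0.002786
∂h/∂y = [(-30)·(+0.30) − 55·(+0.99)] / 19600 = -0.003237
Flow direction (−∇h) has components (+0.002786 E, +0.003237 N).
Azimuth = atan2(E, N) = atan2(+0.002786, +0.003237) = 40.7° ≈ 041°.

041°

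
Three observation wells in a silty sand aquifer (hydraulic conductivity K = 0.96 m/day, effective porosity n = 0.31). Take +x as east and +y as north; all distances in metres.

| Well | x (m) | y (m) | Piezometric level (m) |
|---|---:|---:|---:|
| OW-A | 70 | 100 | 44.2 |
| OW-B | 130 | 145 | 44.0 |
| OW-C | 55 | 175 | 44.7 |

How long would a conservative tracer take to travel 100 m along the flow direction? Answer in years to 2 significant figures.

9.9 years

Taking OW-A as reference: OW-B−OW-A = (60, 45, -0.2); OW-C−OW-A = (-15, 75, +0.5).
Solve a·Δx + b·Δy = Δh: det = 60·75 − (-15)·45 = 5175.
∂h/∂x = [(-0.2)·75 − (+0.5)·45] / 5175 = -0.007246
∂h/∂y = [60·(+0.5) − (-15)·(-0.2)] / 5175 = +0.005217
|∇h| = √(-0.007246² + 0.005217²) = 0.008929
Seepage velocity v = K·i/n = 0.96 × 0.008929 / 0.31 = 0.02765 m/day.
t = 100 / 0.02765 = 3617 days = 9.9 years.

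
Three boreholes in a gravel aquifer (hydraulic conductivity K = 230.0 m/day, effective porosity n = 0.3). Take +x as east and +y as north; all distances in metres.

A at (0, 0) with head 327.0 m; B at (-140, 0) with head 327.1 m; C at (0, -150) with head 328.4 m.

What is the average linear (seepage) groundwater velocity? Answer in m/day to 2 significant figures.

∂h/∂x = (327.1 − 327.0) / (-140 − 0) = -0.0007143
∂h/∂y = (328.4 − 327.0) / (-150 − 0) = -0.009333
|∇h| = √(-0.0007143² + -0.009333²) = 0.00936
Seepage velocity v = K·i/n = 230.0 × 0.00936 / 0.3 = 7.176 m/day.

7.2 m/day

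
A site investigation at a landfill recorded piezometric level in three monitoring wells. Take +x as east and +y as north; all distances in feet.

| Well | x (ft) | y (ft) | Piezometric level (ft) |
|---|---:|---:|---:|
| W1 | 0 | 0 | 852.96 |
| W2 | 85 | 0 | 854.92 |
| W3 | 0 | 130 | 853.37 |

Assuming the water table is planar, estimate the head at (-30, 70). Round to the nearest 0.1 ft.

852.5 ft

∂h/∂x = (854.92 − 852.96) / (85 − 0) = +0.02306
∂h/∂y = (853.37 − 852.96) / (130 − 0) = +0.003154
h(-30, 70) = 852.96 + (+0.02306)·(-30) + (+0.003154)·(70) = 852.96 -0.692 +0.221 = 852.489 ft.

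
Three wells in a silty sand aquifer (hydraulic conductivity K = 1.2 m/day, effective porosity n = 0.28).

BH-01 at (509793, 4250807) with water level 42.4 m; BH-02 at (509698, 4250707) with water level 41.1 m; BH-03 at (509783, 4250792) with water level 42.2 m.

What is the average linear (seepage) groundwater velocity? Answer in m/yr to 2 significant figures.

22 m/yr

With h = a·x + b·y + c and BH-01 as origin, the differences give:
  (-95)·a + (-100)·b = -1.3
  (-10)·a + (-15)·b = -0.2
Eliminate b (×(-15) and ×(-100), subtract): 425·a = -0.50 → a = ∂h/∂x = -0.001176
Back-substitute: b = ∂h/∂y = +0.01412.
|∇h| = √(-0.001176² + 0.01412²) = 0.01417
Seepage velocity v = K·i/n = 1.2 × 0.01417 / 0.28 = 0.06073 m/day = 22.18 m/yr.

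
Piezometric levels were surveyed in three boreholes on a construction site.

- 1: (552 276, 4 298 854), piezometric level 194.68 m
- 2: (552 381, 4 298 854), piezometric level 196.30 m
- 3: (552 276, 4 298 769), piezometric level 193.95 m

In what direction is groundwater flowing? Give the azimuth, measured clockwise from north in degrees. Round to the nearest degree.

241°

∂h/∂x = (196.30 − 194.68) / (552381 − 552276) = +0.01543
∂h/∂y = (193.95 − 194.68) / (4298769 − 4298854) = +0.008588
Flow direction (−∇h) has components (-0.01543 E, -0.008588 N).
Azimuth = atan2(E, N) = atan2(-0.01543, -0.008588) = 240.9° ≈ 241°.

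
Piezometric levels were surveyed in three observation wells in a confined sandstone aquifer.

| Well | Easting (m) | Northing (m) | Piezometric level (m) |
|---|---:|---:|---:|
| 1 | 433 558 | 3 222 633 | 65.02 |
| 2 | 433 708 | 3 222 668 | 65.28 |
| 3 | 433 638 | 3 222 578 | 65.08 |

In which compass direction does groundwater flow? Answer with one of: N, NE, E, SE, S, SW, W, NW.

SW

With h = a·x + b·y + c and 1 as origin, the differences give:
  150·a + 35·b = +0.26
  80·a + (-55)·b = +0.06
Eliminate b (×(-55) and ×35, subtract): -11050·a = -16.400 → a = ∂h/∂x = +0.001484
Back-substitute: b = ∂h/∂y = +0.001068.
Flow = −∇h = (-0.001484 east, -0.001068 north), which points southwest.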